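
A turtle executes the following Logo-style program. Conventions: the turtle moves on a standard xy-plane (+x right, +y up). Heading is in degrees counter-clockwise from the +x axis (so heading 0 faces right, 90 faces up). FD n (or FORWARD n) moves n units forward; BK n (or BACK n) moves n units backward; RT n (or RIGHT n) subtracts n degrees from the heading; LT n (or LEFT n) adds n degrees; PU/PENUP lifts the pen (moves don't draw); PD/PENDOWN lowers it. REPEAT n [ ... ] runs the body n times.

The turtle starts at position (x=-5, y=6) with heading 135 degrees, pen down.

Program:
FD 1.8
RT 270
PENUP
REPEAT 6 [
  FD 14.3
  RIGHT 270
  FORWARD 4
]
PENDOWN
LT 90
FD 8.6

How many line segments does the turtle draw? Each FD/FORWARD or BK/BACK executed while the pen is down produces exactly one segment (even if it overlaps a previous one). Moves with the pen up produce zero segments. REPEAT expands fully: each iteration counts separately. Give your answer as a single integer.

Executing turtle program step by step:
Start: pos=(-5,6), heading=135, pen down
FD 1.8: (-5,6) -> (-6.273,7.273) [heading=135, draw]
RT 270: heading 135 -> 225
PU: pen up
REPEAT 6 [
  -- iteration 1/6 --
  FD 14.3: (-6.273,7.273) -> (-16.384,-2.839) [heading=225, move]
  RT 270: heading 225 -> 315
  FD 4: (-16.384,-2.839) -> (-13.556,-5.667) [heading=315, move]
  -- iteration 2/6 --
  FD 14.3: (-13.556,-5.667) -> (-3.444,-15.779) [heading=315, move]
  RT 270: heading 315 -> 45
  FD 4: (-3.444,-15.779) -> (-0.616,-12.95) [heading=45, move]
  -- iteration 3/6 --
  FD 14.3: (-0.616,-12.95) -> (9.496,-2.839) [heading=45, move]
  RT 270: heading 45 -> 135
  FD 4: (9.496,-2.839) -> (6.667,-0.01) [heading=135, move]
  -- iteration 4/6 --
  FD 14.3: (6.667,-0.01) -> (-3.444,10.101) [heading=135, move]
  RT 270: heading 135 -> 225
  FD 4: (-3.444,10.101) -> (-6.273,7.273) [heading=225, move]
  -- iteration 5/6 --
  FD 14.3: (-6.273,7.273) -> (-16.384,-2.839) [heading=225, move]
  RT 270: heading 225 -> 315
  FD 4: (-16.384,-2.839) -> (-13.556,-5.667) [heading=315, move]
  -- iteration 6/6 --
  FD 14.3: (-13.556,-5.667) -> (-3.444,-15.779) [heading=315, move]
  RT 270: heading 315 -> 45
  FD 4: (-3.444,-15.779) -> (-0.616,-12.95) [heading=45, move]
]
PD: pen down
LT 90: heading 45 -> 135
FD 8.6: (-0.616,-12.95) -> (-6.697,-6.869) [heading=135, draw]
Final: pos=(-6.697,-6.869), heading=135, 2 segment(s) drawn
Segments drawn: 2

Answer: 2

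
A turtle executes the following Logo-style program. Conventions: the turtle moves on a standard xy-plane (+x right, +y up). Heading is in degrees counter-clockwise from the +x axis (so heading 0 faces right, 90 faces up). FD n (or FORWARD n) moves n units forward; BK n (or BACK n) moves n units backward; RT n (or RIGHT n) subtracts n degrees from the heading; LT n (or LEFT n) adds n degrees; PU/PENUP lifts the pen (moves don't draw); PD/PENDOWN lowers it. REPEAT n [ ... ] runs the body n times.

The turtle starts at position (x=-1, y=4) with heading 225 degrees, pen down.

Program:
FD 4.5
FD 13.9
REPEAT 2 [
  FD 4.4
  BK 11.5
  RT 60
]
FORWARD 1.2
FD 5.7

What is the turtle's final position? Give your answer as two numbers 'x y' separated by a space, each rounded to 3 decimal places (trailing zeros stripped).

Answer: -3.918 0.837

Derivation:
Executing turtle program step by step:
Start: pos=(-1,4), heading=225, pen down
FD 4.5: (-1,4) -> (-4.182,0.818) [heading=225, draw]
FD 13.9: (-4.182,0.818) -> (-14.011,-9.011) [heading=225, draw]
REPEAT 2 [
  -- iteration 1/2 --
  FD 4.4: (-14.011,-9.011) -> (-17.122,-12.122) [heading=225, draw]
  BK 11.5: (-17.122,-12.122) -> (-8.99,-3.99) [heading=225, draw]
  RT 60: heading 225 -> 165
  -- iteration 2/2 --
  FD 4.4: (-8.99,-3.99) -> (-13.24,-2.852) [heading=165, draw]
  BK 11.5: (-13.24,-2.852) -> (-2.132,-5.828) [heading=165, draw]
  RT 60: heading 165 -> 105
]
FD 1.2: (-2.132,-5.828) -> (-2.443,-4.669) [heading=105, draw]
FD 5.7: (-2.443,-4.669) -> (-3.918,0.837) [heading=105, draw]
Final: pos=(-3.918,0.837), heading=105, 8 segment(s) drawn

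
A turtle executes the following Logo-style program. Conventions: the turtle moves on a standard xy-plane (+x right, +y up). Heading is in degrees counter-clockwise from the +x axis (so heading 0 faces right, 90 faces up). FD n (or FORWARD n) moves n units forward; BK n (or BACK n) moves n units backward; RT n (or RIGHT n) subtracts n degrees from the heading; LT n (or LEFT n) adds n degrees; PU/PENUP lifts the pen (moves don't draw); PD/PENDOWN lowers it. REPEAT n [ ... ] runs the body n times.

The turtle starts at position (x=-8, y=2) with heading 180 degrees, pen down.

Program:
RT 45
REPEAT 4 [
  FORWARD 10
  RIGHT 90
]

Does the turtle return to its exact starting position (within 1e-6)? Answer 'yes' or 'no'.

Executing turtle program step by step:
Start: pos=(-8,2), heading=180, pen down
RT 45: heading 180 -> 135
REPEAT 4 [
  -- iteration 1/4 --
  FD 10: (-8,2) -> (-15.071,9.071) [heading=135, draw]
  RT 90: heading 135 -> 45
  -- iteration 2/4 --
  FD 10: (-15.071,9.071) -> (-8,16.142) [heading=45, draw]
  RT 90: heading 45 -> 315
  -- iteration 3/4 --
  FD 10: (-8,16.142) -> (-0.929,9.071) [heading=315, draw]
  RT 90: heading 315 -> 225
  -- iteration 4/4 --
  FD 10: (-0.929,9.071) -> (-8,2) [heading=225, draw]
  RT 90: heading 225 -> 135
]
Final: pos=(-8,2), heading=135, 4 segment(s) drawn

Start position: (-8, 2)
Final position: (-8, 2)
Distance = 0; < 1e-6 -> CLOSED

Answer: yes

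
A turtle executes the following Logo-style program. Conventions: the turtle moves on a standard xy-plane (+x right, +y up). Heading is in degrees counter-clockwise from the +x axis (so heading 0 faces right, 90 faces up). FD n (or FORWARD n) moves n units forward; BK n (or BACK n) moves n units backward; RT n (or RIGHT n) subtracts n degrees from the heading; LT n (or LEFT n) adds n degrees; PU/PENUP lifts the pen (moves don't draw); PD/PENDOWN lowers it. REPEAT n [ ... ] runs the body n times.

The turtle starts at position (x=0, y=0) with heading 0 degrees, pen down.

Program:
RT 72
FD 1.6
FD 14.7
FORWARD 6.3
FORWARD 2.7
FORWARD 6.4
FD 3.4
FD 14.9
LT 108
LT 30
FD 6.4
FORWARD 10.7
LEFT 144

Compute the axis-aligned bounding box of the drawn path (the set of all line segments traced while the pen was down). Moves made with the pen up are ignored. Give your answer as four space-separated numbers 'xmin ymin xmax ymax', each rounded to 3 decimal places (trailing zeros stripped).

Executing turtle program step by step:
Start: pos=(0,0), heading=0, pen down
RT 72: heading 0 -> 288
FD 1.6: (0,0) -> (0.494,-1.522) [heading=288, draw]
FD 14.7: (0.494,-1.522) -> (5.037,-15.502) [heading=288, draw]
FD 6.3: (5.037,-15.502) -> (6.984,-21.494) [heading=288, draw]
FD 2.7: (6.984,-21.494) -> (7.818,-24.062) [heading=288, draw]
FD 6.4: (7.818,-24.062) -> (9.796,-30.148) [heading=288, draw]
FD 3.4: (9.796,-30.148) -> (10.846,-33.382) [heading=288, draw]
FD 14.9: (10.846,-33.382) -> (15.451,-47.553) [heading=288, draw]
LT 108: heading 288 -> 36
LT 30: heading 36 -> 66
FD 6.4: (15.451,-47.553) -> (18.054,-41.706) [heading=66, draw]
FD 10.7: (18.054,-41.706) -> (22.406,-31.931) [heading=66, draw]
LT 144: heading 66 -> 210
Final: pos=(22.406,-31.931), heading=210, 9 segment(s) drawn

Segment endpoints: x in {0, 0.494, 5.037, 6.984, 7.818, 9.796, 10.846, 15.451, 18.054, 22.406}, y in {-47.553, -41.706, -33.382, -31.931, -30.148, -24.062, -21.494, -15.502, -1.522, 0}
xmin=0, ymin=-47.553, xmax=22.406, ymax=0

Answer: 0 -47.553 22.406 0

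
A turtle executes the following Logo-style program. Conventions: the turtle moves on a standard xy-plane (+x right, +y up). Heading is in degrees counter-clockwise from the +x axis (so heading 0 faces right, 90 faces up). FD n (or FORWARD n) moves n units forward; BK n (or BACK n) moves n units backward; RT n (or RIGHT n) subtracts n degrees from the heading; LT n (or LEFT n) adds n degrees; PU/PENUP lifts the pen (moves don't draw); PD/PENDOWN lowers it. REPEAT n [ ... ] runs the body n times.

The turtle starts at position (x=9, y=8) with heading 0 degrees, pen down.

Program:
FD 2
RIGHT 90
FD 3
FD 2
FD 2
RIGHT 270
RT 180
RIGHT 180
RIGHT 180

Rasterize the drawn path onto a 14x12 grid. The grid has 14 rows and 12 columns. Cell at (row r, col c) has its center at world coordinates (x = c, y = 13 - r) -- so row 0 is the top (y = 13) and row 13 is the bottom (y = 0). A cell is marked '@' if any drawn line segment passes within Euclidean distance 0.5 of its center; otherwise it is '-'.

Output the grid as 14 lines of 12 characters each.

Segment 0: (9,8) -> (11,8)
Segment 1: (11,8) -> (11,5)
Segment 2: (11,5) -> (11,3)
Segment 3: (11,3) -> (11,1)

Answer: ------------
------------
------------
------------
------------
---------@@@
-----------@
-----------@
-----------@
-----------@
-----------@
-----------@
-----------@
------------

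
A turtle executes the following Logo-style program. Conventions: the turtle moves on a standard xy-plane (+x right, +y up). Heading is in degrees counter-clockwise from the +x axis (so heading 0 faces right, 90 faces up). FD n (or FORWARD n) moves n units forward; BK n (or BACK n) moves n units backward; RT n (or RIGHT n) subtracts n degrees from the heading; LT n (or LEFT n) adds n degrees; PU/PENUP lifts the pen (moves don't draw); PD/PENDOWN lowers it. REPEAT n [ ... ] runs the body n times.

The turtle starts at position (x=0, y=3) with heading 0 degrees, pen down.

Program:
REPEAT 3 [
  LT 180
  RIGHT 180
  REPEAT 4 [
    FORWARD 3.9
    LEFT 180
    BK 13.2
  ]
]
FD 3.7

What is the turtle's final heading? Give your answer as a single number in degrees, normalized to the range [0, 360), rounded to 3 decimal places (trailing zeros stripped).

Executing turtle program step by step:
Start: pos=(0,3), heading=0, pen down
REPEAT 3 [
  -- iteration 1/3 --
  LT 180: heading 0 -> 180
  RT 180: heading 180 -> 0
  REPEAT 4 [
    -- iteration 1/4 --
    FD 3.9: (0,3) -> (3.9,3) [heading=0, draw]
    LT 180: heading 0 -> 180
    BK 13.2: (3.9,3) -> (17.1,3) [heading=180, draw]
    -- iteration 2/4 --
    FD 3.9: (17.1,3) -> (13.2,3) [heading=180, draw]
    LT 180: heading 180 -> 0
    BK 13.2: (13.2,3) -> (0,3) [heading=0, draw]
    -- iteration 3/4 --
    FD 3.9: (0,3) -> (3.9,3) [heading=0, draw]
    LT 180: heading 0 -> 180
    BK 13.2: (3.9,3) -> (17.1,3) [heading=180, draw]
    -- iteration 4/4 --
    FD 3.9: (17.1,3) -> (13.2,3) [heading=180, draw]
    LT 180: heading 180 -> 0
    BK 13.2: (13.2,3) -> (0,3) [heading=0, draw]
  ]
  -- iteration 2/3 --
  LT 180: heading 0 -> 180
  RT 180: heading 180 -> 0
  REPEAT 4 [
    -- iteration 1/4 --
    FD 3.9: (0,3) -> (3.9,3) [heading=0, draw]
    LT 180: heading 0 -> 180
    BK 13.2: (3.9,3) -> (17.1,3) [heading=180, draw]
    -- iteration 2/4 --
    FD 3.9: (17.1,3) -> (13.2,3) [heading=180, draw]
    LT 180: heading 180 -> 0
    BK 13.2: (13.2,3) -> (0,3) [heading=0, draw]
    -- iteration 3/4 --
    FD 3.9: (0,3) -> (3.9,3) [heading=0, draw]
    LT 180: heading 0 -> 180
    BK 13.2: (3.9,3) -> (17.1,3) [heading=180, draw]
    -- iteration 4/4 --
    FD 3.9: (17.1,3) -> (13.2,3) [heading=180, draw]
    LT 180: heading 180 -> 0
    BK 13.2: (13.2,3) -> (0,3) [heading=0, draw]
  ]
  -- iteration 3/3 --
  LT 180: heading 0 -> 180
  RT 180: heading 180 -> 0
  REPEAT 4 [
    -- iteration 1/4 --
    FD 3.9: (0,3) -> (3.9,3) [heading=0, draw]
    LT 180: heading 0 -> 180
    BK 13.2: (3.9,3) -> (17.1,3) [heading=180, draw]
    -- iteration 2/4 --
    FD 3.9: (17.1,3) -> (13.2,3) [heading=180, draw]
    LT 180: heading 180 -> 0
    BK 13.2: (13.2,3) -> (0,3) [heading=0, draw]
    -- iteration 3/4 --
    FD 3.9: (0,3) -> (3.9,3) [heading=0, draw]
    LT 180: heading 0 -> 180
    BK 13.2: (3.9,3) -> (17.1,3) [heading=180, draw]
    -- iteration 4/4 --
    FD 3.9: (17.1,3) -> (13.2,3) [heading=180, draw]
    LT 180: heading 180 -> 0
    BK 13.2: (13.2,3) -> (0,3) [heading=0, draw]
  ]
]
FD 3.7: (0,3) -> (3.7,3) [heading=0, draw]
Final: pos=(3.7,3), heading=0, 25 segment(s) drawn

Answer: 0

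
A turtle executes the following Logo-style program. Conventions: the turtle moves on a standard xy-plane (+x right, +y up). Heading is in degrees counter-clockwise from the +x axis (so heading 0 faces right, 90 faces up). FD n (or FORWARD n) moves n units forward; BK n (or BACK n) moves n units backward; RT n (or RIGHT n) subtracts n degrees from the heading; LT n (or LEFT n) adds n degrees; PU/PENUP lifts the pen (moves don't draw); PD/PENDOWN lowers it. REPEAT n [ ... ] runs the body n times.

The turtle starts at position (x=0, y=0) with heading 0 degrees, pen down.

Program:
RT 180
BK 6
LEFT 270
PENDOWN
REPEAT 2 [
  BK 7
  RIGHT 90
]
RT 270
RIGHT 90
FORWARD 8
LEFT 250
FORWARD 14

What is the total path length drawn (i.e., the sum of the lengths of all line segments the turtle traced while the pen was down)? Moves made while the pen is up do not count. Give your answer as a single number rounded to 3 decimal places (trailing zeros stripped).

Answer: 42

Derivation:
Executing turtle program step by step:
Start: pos=(0,0), heading=0, pen down
RT 180: heading 0 -> 180
BK 6: (0,0) -> (6,0) [heading=180, draw]
LT 270: heading 180 -> 90
PD: pen down
REPEAT 2 [
  -- iteration 1/2 --
  BK 7: (6,0) -> (6,-7) [heading=90, draw]
  RT 90: heading 90 -> 0
  -- iteration 2/2 --
  BK 7: (6,-7) -> (-1,-7) [heading=0, draw]
  RT 90: heading 0 -> 270
]
RT 270: heading 270 -> 0
RT 90: heading 0 -> 270
FD 8: (-1,-7) -> (-1,-15) [heading=270, draw]
LT 250: heading 270 -> 160
FD 14: (-1,-15) -> (-14.156,-10.212) [heading=160, draw]
Final: pos=(-14.156,-10.212), heading=160, 5 segment(s) drawn

Segment lengths:
  seg 1: (0,0) -> (6,0), length = 6
  seg 2: (6,0) -> (6,-7), length = 7
  seg 3: (6,-7) -> (-1,-7), length = 7
  seg 4: (-1,-7) -> (-1,-15), length = 8
  seg 5: (-1,-15) -> (-14.156,-10.212), length = 14
Total = 42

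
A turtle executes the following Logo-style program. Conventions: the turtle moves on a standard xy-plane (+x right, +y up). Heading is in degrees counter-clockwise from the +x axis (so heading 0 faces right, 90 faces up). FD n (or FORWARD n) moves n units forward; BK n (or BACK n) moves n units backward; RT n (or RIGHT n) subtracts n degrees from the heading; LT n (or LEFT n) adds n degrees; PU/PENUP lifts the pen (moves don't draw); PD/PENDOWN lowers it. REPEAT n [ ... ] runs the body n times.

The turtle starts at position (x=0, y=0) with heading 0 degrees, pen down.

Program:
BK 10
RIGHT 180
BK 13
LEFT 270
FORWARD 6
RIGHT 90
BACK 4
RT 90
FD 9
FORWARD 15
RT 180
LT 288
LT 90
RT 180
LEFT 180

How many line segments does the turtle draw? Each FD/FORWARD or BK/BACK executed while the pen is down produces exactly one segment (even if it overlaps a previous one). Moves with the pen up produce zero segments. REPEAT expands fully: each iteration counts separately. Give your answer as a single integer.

Executing turtle program step by step:
Start: pos=(0,0), heading=0, pen down
BK 10: (0,0) -> (-10,0) [heading=0, draw]
RT 180: heading 0 -> 180
BK 13: (-10,0) -> (3,0) [heading=180, draw]
LT 270: heading 180 -> 90
FD 6: (3,0) -> (3,6) [heading=90, draw]
RT 90: heading 90 -> 0
BK 4: (3,6) -> (-1,6) [heading=0, draw]
RT 90: heading 0 -> 270
FD 9: (-1,6) -> (-1,-3) [heading=270, draw]
FD 15: (-1,-3) -> (-1,-18) [heading=270, draw]
RT 180: heading 270 -> 90
LT 288: heading 90 -> 18
LT 90: heading 18 -> 108
RT 180: heading 108 -> 288
LT 180: heading 288 -> 108
Final: pos=(-1,-18), heading=108, 6 segment(s) drawn
Segments drawn: 6

Answer: 6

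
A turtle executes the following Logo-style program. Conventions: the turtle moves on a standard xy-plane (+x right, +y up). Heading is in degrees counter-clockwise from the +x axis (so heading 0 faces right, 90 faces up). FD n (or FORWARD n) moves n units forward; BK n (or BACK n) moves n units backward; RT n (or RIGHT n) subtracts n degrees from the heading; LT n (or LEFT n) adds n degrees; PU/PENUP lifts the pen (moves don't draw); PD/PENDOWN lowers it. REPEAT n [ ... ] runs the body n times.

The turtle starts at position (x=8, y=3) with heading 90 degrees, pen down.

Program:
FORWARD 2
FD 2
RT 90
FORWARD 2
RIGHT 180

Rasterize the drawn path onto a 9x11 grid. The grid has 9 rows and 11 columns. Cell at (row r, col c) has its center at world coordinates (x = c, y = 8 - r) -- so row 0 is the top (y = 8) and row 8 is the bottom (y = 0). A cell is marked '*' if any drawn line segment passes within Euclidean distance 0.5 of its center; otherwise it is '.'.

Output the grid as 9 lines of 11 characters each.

Segment 0: (8,3) -> (8,5)
Segment 1: (8,5) -> (8,7)
Segment 2: (8,7) -> (10,7)

Answer: ...........
........***
........*..
........*..
........*..
........*..
...........
...........
...........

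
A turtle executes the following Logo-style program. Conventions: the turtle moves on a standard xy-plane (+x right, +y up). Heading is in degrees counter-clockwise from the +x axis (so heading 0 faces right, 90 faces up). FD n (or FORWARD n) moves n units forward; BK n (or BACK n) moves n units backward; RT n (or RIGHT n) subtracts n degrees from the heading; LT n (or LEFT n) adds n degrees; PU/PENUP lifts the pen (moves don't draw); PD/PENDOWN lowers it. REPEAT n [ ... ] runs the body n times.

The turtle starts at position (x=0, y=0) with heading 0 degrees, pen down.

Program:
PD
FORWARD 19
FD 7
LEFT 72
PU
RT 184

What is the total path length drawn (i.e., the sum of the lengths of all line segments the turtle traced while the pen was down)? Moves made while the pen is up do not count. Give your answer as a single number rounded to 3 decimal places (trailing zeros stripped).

Answer: 26

Derivation:
Executing turtle program step by step:
Start: pos=(0,0), heading=0, pen down
PD: pen down
FD 19: (0,0) -> (19,0) [heading=0, draw]
FD 7: (19,0) -> (26,0) [heading=0, draw]
LT 72: heading 0 -> 72
PU: pen up
RT 184: heading 72 -> 248
Final: pos=(26,0), heading=248, 2 segment(s) drawn

Segment lengths:
  seg 1: (0,0) -> (19,0), length = 19
  seg 2: (19,0) -> (26,0), length = 7
Total = 26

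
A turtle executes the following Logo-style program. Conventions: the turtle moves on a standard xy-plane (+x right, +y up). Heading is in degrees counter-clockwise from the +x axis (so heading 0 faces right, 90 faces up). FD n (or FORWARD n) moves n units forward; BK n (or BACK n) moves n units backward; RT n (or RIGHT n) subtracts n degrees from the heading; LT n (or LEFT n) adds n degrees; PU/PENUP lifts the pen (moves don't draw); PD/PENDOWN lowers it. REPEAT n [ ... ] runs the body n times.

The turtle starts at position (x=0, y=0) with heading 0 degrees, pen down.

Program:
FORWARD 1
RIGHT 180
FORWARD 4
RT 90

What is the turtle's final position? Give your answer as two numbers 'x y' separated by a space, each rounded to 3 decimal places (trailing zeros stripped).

Answer: -3 0

Derivation:
Executing turtle program step by step:
Start: pos=(0,0), heading=0, pen down
FD 1: (0,0) -> (1,0) [heading=0, draw]
RT 180: heading 0 -> 180
FD 4: (1,0) -> (-3,0) [heading=180, draw]
RT 90: heading 180 -> 90
Final: pos=(-3,0), heading=90, 2 segment(s) drawn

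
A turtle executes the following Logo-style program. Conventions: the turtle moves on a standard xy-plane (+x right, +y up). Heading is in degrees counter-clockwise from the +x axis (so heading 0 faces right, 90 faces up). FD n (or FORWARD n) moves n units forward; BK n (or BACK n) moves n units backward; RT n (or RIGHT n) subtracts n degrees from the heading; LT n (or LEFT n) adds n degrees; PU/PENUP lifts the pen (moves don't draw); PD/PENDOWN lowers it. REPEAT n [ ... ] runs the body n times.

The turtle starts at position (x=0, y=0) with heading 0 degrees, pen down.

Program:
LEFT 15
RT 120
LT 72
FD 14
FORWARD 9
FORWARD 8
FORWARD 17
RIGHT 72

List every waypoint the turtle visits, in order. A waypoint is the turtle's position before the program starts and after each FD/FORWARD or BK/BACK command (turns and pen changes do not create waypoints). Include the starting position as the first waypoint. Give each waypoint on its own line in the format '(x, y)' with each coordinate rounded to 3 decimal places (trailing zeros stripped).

Executing turtle program step by step:
Start: pos=(0,0), heading=0, pen down
LT 15: heading 0 -> 15
RT 120: heading 15 -> 255
LT 72: heading 255 -> 327
FD 14: (0,0) -> (11.741,-7.625) [heading=327, draw]
FD 9: (11.741,-7.625) -> (19.289,-12.527) [heading=327, draw]
FD 8: (19.289,-12.527) -> (25.999,-16.884) [heading=327, draw]
FD 17: (25.999,-16.884) -> (40.256,-26.143) [heading=327, draw]
RT 72: heading 327 -> 255
Final: pos=(40.256,-26.143), heading=255, 4 segment(s) drawn
Waypoints (5 total):
(0, 0)
(11.741, -7.625)
(19.289, -12.527)
(25.999, -16.884)
(40.256, -26.143)

Answer: (0, 0)
(11.741, -7.625)
(19.289, -12.527)
(25.999, -16.884)
(40.256, -26.143)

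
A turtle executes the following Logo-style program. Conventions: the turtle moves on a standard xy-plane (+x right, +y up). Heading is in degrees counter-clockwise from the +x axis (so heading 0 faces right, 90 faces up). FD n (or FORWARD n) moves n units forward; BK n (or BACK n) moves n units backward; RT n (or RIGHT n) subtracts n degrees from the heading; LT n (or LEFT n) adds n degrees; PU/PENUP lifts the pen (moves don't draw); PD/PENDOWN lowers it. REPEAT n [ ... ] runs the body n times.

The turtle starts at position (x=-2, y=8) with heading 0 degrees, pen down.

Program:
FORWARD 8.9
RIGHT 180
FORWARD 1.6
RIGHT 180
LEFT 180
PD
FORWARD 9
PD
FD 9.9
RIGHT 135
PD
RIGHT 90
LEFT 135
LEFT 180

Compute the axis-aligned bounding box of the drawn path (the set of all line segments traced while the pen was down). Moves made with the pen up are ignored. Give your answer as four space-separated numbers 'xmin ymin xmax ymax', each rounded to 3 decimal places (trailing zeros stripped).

Answer: -13.6 8 6.9 8

Derivation:
Executing turtle program step by step:
Start: pos=(-2,8), heading=0, pen down
FD 8.9: (-2,8) -> (6.9,8) [heading=0, draw]
RT 180: heading 0 -> 180
FD 1.6: (6.9,8) -> (5.3,8) [heading=180, draw]
RT 180: heading 180 -> 0
LT 180: heading 0 -> 180
PD: pen down
FD 9: (5.3,8) -> (-3.7,8) [heading=180, draw]
PD: pen down
FD 9.9: (-3.7,8) -> (-13.6,8) [heading=180, draw]
RT 135: heading 180 -> 45
PD: pen down
RT 90: heading 45 -> 315
LT 135: heading 315 -> 90
LT 180: heading 90 -> 270
Final: pos=(-13.6,8), heading=270, 4 segment(s) drawn

Segment endpoints: x in {-13.6, -3.7, -2, 5.3, 6.9}, y in {8, 8, 8}
xmin=-13.6, ymin=8, xmax=6.9, ymax=8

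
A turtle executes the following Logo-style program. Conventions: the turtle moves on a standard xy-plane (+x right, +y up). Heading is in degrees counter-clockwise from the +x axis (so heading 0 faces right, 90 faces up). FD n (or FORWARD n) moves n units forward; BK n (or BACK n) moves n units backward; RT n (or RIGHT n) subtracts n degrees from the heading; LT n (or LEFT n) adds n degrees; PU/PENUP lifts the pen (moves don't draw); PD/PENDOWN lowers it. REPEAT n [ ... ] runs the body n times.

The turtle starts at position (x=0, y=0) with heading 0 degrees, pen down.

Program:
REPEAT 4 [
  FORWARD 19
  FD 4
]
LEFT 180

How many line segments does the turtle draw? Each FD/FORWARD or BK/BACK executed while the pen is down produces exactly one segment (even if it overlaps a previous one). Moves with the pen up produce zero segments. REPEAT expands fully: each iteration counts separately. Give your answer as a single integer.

Answer: 8

Derivation:
Executing turtle program step by step:
Start: pos=(0,0), heading=0, pen down
REPEAT 4 [
  -- iteration 1/4 --
  FD 19: (0,0) -> (19,0) [heading=0, draw]
  FD 4: (19,0) -> (23,0) [heading=0, draw]
  -- iteration 2/4 --
  FD 19: (23,0) -> (42,0) [heading=0, draw]
  FD 4: (42,0) -> (46,0) [heading=0, draw]
  -- iteration 3/4 --
  FD 19: (46,0) -> (65,0) [heading=0, draw]
  FD 4: (65,0) -> (69,0) [heading=0, draw]
  -- iteration 4/4 --
  FD 19: (69,0) -> (88,0) [heading=0, draw]
  FD 4: (88,0) -> (92,0) [heading=0, draw]
]
LT 180: heading 0 -> 180
Final: pos=(92,0), heading=180, 8 segment(s) drawn
Segments drawn: 8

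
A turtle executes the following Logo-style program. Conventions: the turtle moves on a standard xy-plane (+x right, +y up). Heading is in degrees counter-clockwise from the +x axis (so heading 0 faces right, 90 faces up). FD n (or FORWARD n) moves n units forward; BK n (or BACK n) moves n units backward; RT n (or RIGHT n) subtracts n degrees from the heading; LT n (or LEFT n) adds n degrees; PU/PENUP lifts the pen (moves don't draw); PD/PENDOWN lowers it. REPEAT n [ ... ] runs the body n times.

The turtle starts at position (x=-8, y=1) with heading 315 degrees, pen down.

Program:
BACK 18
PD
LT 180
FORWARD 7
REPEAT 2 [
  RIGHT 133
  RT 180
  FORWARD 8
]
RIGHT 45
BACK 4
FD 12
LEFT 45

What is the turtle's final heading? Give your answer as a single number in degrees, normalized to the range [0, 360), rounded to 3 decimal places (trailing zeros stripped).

Executing turtle program step by step:
Start: pos=(-8,1), heading=315, pen down
BK 18: (-8,1) -> (-20.728,13.728) [heading=315, draw]
PD: pen down
LT 180: heading 315 -> 135
FD 7: (-20.728,13.728) -> (-25.678,18.678) [heading=135, draw]
REPEAT 2 [
  -- iteration 1/2 --
  RT 133: heading 135 -> 2
  RT 180: heading 2 -> 182
  FD 8: (-25.678,18.678) -> (-33.673,18.398) [heading=182, draw]
  -- iteration 2/2 --
  RT 133: heading 182 -> 49
  RT 180: heading 49 -> 229
  FD 8: (-33.673,18.398) -> (-38.921,12.361) [heading=229, draw]
]
RT 45: heading 229 -> 184
BK 4: (-38.921,12.361) -> (-34.931,12.64) [heading=184, draw]
FD 12: (-34.931,12.64) -> (-46.902,11.803) [heading=184, draw]
LT 45: heading 184 -> 229
Final: pos=(-46.902,11.803), heading=229, 6 segment(s) drawn

Answer: 229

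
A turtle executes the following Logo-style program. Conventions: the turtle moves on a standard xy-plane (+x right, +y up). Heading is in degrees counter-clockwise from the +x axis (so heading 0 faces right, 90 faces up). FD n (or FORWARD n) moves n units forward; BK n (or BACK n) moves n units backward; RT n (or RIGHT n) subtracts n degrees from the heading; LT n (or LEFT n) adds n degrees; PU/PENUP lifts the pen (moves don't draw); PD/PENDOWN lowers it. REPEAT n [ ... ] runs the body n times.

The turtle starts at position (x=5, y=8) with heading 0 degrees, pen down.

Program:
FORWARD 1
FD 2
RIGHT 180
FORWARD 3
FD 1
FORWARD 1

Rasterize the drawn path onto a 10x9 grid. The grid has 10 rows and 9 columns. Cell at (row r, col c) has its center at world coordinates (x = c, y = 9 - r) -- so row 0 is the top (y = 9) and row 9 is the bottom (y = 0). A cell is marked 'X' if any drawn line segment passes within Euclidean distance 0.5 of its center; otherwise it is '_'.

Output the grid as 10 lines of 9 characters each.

Segment 0: (5,8) -> (6,8)
Segment 1: (6,8) -> (8,8)
Segment 2: (8,8) -> (5,8)
Segment 3: (5,8) -> (4,8)
Segment 4: (4,8) -> (3,8)

Answer: _________
___XXXXXX
_________
_________
_________
_________
_________
_________
_________
_________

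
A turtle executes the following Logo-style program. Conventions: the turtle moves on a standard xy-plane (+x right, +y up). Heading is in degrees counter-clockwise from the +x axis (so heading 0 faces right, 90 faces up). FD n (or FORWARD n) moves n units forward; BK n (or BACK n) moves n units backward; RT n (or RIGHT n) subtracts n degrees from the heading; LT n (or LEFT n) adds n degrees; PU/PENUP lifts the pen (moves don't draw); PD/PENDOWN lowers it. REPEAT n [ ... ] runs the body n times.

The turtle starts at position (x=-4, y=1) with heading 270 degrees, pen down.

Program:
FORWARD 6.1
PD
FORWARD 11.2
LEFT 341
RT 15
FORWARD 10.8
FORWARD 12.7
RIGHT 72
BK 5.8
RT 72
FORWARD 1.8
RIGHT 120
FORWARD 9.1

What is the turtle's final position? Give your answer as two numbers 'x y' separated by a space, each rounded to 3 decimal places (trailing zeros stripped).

Executing turtle program step by step:
Start: pos=(-4,1), heading=270, pen down
FD 6.1: (-4,1) -> (-4,-5.1) [heading=270, draw]
PD: pen down
FD 11.2: (-4,-5.1) -> (-4,-16.3) [heading=270, draw]
LT 341: heading 270 -> 251
RT 15: heading 251 -> 236
FD 10.8: (-4,-16.3) -> (-10.039,-25.254) [heading=236, draw]
FD 12.7: (-10.039,-25.254) -> (-17.141,-35.782) [heading=236, draw]
RT 72: heading 236 -> 164
BK 5.8: (-17.141,-35.782) -> (-11.566,-37.381) [heading=164, draw]
RT 72: heading 164 -> 92
FD 1.8: (-11.566,-37.381) -> (-11.629,-35.582) [heading=92, draw]
RT 120: heading 92 -> 332
FD 9.1: (-11.629,-35.582) -> (-3.594,-39.854) [heading=332, draw]
Final: pos=(-3.594,-39.854), heading=332, 7 segment(s) drawn

Answer: -3.594 -39.854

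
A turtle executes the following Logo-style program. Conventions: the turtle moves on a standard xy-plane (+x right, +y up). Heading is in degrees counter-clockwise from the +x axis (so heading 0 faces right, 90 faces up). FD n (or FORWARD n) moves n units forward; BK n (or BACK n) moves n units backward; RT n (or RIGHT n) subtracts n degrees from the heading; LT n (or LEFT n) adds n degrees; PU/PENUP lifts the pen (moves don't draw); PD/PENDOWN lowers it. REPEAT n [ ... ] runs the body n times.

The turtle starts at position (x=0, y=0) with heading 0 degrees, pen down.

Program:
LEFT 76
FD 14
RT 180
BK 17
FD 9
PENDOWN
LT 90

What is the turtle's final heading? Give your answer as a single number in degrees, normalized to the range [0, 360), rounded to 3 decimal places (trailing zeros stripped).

Answer: 346

Derivation:
Executing turtle program step by step:
Start: pos=(0,0), heading=0, pen down
LT 76: heading 0 -> 76
FD 14: (0,0) -> (3.387,13.584) [heading=76, draw]
RT 180: heading 76 -> 256
BK 17: (3.387,13.584) -> (7.5,30.079) [heading=256, draw]
FD 9: (7.5,30.079) -> (5.322,21.347) [heading=256, draw]
PD: pen down
LT 90: heading 256 -> 346
Final: pos=(5.322,21.347), heading=346, 3 segment(s) drawn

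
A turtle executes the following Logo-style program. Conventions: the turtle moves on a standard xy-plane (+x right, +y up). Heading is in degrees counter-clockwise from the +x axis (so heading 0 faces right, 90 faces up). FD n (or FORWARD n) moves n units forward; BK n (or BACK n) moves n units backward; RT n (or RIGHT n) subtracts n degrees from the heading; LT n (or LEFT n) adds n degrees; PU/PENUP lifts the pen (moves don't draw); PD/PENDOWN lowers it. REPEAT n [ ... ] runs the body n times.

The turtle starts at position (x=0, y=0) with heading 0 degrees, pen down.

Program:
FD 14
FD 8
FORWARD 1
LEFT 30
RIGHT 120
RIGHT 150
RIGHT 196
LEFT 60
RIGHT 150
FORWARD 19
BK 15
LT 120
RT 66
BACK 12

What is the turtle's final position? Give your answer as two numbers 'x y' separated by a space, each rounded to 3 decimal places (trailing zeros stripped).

Executing turtle program step by step:
Start: pos=(0,0), heading=0, pen down
FD 14: (0,0) -> (14,0) [heading=0, draw]
FD 8: (14,0) -> (22,0) [heading=0, draw]
FD 1: (22,0) -> (23,0) [heading=0, draw]
LT 30: heading 0 -> 30
RT 120: heading 30 -> 270
RT 150: heading 270 -> 120
RT 196: heading 120 -> 284
LT 60: heading 284 -> 344
RT 150: heading 344 -> 194
FD 19: (23,0) -> (4.564,-4.597) [heading=194, draw]
BK 15: (4.564,-4.597) -> (19.119,-0.968) [heading=194, draw]
LT 120: heading 194 -> 314
RT 66: heading 314 -> 248
BK 12: (19.119,-0.968) -> (23.614,10.159) [heading=248, draw]
Final: pos=(23.614,10.159), heading=248, 6 segment(s) drawn

Answer: 23.614 10.159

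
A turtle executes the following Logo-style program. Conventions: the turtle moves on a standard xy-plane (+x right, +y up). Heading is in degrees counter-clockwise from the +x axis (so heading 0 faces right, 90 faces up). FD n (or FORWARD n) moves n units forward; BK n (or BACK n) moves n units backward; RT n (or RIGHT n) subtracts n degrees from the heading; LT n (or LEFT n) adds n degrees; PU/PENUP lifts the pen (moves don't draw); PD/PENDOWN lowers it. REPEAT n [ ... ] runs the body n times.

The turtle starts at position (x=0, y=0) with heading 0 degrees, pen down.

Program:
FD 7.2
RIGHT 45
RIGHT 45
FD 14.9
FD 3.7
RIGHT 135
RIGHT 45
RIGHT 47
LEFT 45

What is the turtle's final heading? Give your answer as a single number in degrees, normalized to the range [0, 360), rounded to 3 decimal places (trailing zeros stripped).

Answer: 88

Derivation:
Executing turtle program step by step:
Start: pos=(0,0), heading=0, pen down
FD 7.2: (0,0) -> (7.2,0) [heading=0, draw]
RT 45: heading 0 -> 315
RT 45: heading 315 -> 270
FD 14.9: (7.2,0) -> (7.2,-14.9) [heading=270, draw]
FD 3.7: (7.2,-14.9) -> (7.2,-18.6) [heading=270, draw]
RT 135: heading 270 -> 135
RT 45: heading 135 -> 90
RT 47: heading 90 -> 43
LT 45: heading 43 -> 88
Final: pos=(7.2,-18.6), heading=88, 3 segment(s) drawn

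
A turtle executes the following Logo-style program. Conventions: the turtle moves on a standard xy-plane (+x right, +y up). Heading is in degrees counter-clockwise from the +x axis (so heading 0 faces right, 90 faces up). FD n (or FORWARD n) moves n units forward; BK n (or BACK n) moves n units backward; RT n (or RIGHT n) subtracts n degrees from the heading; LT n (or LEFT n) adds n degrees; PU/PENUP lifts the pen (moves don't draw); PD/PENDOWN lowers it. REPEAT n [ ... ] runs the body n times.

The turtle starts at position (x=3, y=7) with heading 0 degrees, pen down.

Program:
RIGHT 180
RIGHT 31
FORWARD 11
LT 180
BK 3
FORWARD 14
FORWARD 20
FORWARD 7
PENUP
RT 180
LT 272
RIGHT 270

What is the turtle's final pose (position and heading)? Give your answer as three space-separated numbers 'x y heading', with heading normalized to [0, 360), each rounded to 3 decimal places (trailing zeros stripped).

Answer: 26.144 -6.906 151

Derivation:
Executing turtle program step by step:
Start: pos=(3,7), heading=0, pen down
RT 180: heading 0 -> 180
RT 31: heading 180 -> 149
FD 11: (3,7) -> (-6.429,12.665) [heading=149, draw]
LT 180: heading 149 -> 329
BK 3: (-6.429,12.665) -> (-9,14.211) [heading=329, draw]
FD 14: (-9,14.211) -> (3,7) [heading=329, draw]
FD 20: (3,7) -> (20.143,-3.301) [heading=329, draw]
FD 7: (20.143,-3.301) -> (26.144,-6.906) [heading=329, draw]
PU: pen up
RT 180: heading 329 -> 149
LT 272: heading 149 -> 61
RT 270: heading 61 -> 151
Final: pos=(26.144,-6.906), heading=151, 5 segment(s) drawn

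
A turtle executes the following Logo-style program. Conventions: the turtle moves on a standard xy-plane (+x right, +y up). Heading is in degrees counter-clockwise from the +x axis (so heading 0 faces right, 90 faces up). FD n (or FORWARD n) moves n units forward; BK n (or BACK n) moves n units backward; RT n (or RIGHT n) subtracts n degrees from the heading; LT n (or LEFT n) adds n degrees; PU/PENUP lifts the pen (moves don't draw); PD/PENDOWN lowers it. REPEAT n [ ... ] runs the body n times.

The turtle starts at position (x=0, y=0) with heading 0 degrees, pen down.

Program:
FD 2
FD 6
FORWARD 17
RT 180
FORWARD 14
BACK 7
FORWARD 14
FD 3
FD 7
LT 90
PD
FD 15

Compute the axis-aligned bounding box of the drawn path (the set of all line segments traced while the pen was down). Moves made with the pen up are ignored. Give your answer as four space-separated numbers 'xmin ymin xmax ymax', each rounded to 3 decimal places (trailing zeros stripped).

Answer: -6 -15 25 0

Derivation:
Executing turtle program step by step:
Start: pos=(0,0), heading=0, pen down
FD 2: (0,0) -> (2,0) [heading=0, draw]
FD 6: (2,0) -> (8,0) [heading=0, draw]
FD 17: (8,0) -> (25,0) [heading=0, draw]
RT 180: heading 0 -> 180
FD 14: (25,0) -> (11,0) [heading=180, draw]
BK 7: (11,0) -> (18,0) [heading=180, draw]
FD 14: (18,0) -> (4,0) [heading=180, draw]
FD 3: (4,0) -> (1,0) [heading=180, draw]
FD 7: (1,0) -> (-6,0) [heading=180, draw]
LT 90: heading 180 -> 270
PD: pen down
FD 15: (-6,0) -> (-6,-15) [heading=270, draw]
Final: pos=(-6,-15), heading=270, 9 segment(s) drawn

Segment endpoints: x in {-6, -6, 0, 1, 2, 4, 8, 11, 18, 25}, y in {-15, 0, 0, 0, 0, 0, 0}
xmin=-6, ymin=-15, xmax=25, ymax=0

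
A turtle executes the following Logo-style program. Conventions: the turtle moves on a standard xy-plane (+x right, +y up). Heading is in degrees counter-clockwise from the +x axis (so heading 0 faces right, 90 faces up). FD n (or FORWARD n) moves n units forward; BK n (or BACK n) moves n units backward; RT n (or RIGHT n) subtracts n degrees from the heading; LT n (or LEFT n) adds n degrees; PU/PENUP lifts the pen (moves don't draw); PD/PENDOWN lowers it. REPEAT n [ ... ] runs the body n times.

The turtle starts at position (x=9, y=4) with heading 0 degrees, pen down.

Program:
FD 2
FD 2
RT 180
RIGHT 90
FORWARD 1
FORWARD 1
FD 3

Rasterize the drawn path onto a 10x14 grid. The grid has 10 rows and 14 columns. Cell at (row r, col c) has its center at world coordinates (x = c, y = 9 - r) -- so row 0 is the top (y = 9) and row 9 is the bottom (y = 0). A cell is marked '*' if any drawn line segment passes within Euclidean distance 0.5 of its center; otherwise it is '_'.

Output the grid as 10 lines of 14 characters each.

Segment 0: (9,4) -> (11,4)
Segment 1: (11,4) -> (13,4)
Segment 2: (13,4) -> (13,5)
Segment 3: (13,5) -> (13,6)
Segment 4: (13,6) -> (13,9)

Answer: _____________*
_____________*
_____________*
_____________*
_____________*
_________*****
______________
______________
______________
______________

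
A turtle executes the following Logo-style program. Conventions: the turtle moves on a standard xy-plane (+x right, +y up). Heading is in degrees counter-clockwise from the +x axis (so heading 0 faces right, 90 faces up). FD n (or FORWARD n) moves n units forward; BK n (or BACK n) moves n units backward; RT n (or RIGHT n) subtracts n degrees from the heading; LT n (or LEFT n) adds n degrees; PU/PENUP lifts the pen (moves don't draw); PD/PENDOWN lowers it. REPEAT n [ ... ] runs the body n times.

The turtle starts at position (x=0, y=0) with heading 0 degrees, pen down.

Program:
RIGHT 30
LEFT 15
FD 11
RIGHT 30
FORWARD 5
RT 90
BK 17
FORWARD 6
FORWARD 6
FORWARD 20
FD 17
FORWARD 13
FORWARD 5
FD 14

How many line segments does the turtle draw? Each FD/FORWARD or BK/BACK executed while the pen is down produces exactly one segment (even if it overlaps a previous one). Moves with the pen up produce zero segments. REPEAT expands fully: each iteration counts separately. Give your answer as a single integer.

Executing turtle program step by step:
Start: pos=(0,0), heading=0, pen down
RT 30: heading 0 -> 330
LT 15: heading 330 -> 345
FD 11: (0,0) -> (10.625,-2.847) [heading=345, draw]
RT 30: heading 345 -> 315
FD 5: (10.625,-2.847) -> (14.161,-6.383) [heading=315, draw]
RT 90: heading 315 -> 225
BK 17: (14.161,-6.383) -> (26.182,5.638) [heading=225, draw]
FD 6: (26.182,5.638) -> (21.939,1.396) [heading=225, draw]
FD 6: (21.939,1.396) -> (17.696,-2.847) [heading=225, draw]
FD 20: (17.696,-2.847) -> (3.554,-16.989) [heading=225, draw]
FD 17: (3.554,-16.989) -> (-8.467,-29.01) [heading=225, draw]
FD 13: (-8.467,-29.01) -> (-17.659,-38.202) [heading=225, draw]
FD 5: (-17.659,-38.202) -> (-21.195,-41.738) [heading=225, draw]
FD 14: (-21.195,-41.738) -> (-31.094,-51.637) [heading=225, draw]
Final: pos=(-31.094,-51.637), heading=225, 10 segment(s) drawn
Segments drawn: 10

Answer: 10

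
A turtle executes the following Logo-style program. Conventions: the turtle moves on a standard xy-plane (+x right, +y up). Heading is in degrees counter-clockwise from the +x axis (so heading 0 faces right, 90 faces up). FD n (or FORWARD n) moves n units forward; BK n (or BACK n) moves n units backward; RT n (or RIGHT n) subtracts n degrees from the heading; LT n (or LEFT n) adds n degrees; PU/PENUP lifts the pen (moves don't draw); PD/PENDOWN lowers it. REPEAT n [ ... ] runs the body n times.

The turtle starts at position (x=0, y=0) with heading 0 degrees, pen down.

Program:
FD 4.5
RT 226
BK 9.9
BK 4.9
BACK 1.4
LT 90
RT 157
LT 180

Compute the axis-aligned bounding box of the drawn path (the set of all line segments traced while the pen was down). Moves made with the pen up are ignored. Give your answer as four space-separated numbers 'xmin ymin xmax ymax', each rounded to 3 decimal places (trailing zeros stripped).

Answer: 0 -11.653 15.753 0

Derivation:
Executing turtle program step by step:
Start: pos=(0,0), heading=0, pen down
FD 4.5: (0,0) -> (4.5,0) [heading=0, draw]
RT 226: heading 0 -> 134
BK 9.9: (4.5,0) -> (11.377,-7.121) [heading=134, draw]
BK 4.9: (11.377,-7.121) -> (14.781,-10.646) [heading=134, draw]
BK 1.4: (14.781,-10.646) -> (15.753,-11.653) [heading=134, draw]
LT 90: heading 134 -> 224
RT 157: heading 224 -> 67
LT 180: heading 67 -> 247
Final: pos=(15.753,-11.653), heading=247, 4 segment(s) drawn

Segment endpoints: x in {0, 4.5, 11.377, 14.781, 15.753}, y in {-11.653, -10.646, -7.121, 0}
xmin=0, ymin=-11.653, xmax=15.753, ymax=0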